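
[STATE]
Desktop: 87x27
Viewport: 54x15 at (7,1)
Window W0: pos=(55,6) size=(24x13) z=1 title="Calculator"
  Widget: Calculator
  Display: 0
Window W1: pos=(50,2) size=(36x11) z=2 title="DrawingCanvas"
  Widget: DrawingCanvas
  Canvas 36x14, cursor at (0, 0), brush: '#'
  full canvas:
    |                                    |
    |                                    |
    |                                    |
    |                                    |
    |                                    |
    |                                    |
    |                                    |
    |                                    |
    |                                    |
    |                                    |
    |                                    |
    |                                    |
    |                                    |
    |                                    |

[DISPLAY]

                                                      
                                           ┏━━━━━━━━━━
                                           ┃ DrawingCa
                                           ┠──────────
                                           ┃+         
                                           ┃          
                                           ┃          
                                           ┃          
                                           ┃          
                                           ┃          
                                           ┃          
                                           ┗━━━━━━━━━━
                                                ┃│ 4 │
                                                ┃├───┼
                                                ┃│ 1 │


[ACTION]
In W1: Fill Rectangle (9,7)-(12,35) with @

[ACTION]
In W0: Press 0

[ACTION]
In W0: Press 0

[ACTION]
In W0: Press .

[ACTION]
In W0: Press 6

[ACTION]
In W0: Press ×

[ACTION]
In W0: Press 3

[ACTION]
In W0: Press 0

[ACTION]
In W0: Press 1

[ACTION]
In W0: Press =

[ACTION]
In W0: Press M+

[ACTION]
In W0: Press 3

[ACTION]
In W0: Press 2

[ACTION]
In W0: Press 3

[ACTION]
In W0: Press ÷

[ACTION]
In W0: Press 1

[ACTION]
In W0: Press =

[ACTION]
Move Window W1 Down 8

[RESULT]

                                                      
                                                      
                                                      
                                                      
                                                      
                                                ┏━━━━━
                                                ┃ Calc
                                                ┠─────
                                                ┃     
                                           ┏━━━━━━━━━━
                                           ┃ DrawingCa
                                           ┠──────────
                                           ┃+         
                                           ┃          
                                           ┃          


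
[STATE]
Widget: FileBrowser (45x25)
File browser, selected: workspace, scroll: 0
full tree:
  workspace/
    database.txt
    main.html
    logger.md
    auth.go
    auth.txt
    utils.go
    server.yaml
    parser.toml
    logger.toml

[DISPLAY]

> [-] workspace/                             
    database.txt                             
    main.html                                
    logger.md                                
    auth.go                                  
    auth.txt                                 
    utils.go                                 
    server.yaml                              
    parser.toml                              
    logger.toml                              
                                             
                                             
                                             
                                             
                                             
                                             
                                             
                                             
                                             
                                             
                                             
                                             
                                             
                                             
                                             


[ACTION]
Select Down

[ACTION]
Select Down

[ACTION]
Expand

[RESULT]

  [-] workspace/                             
    database.txt                             
  > main.html                                
    logger.md                                
    auth.go                                  
    auth.txt                                 
    utils.go                                 
    server.yaml                              
    parser.toml                              
    logger.toml                              
                                             
                                             
                                             
                                             
                                             
                                             
                                             
                                             
                                             
                                             
                                             
                                             
                                             
                                             
                                             


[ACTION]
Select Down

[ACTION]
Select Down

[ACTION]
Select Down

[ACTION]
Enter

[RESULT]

  [-] workspace/                             
    database.txt                             
    main.html                                
    logger.md                                
    auth.go                                  
  > auth.txt                                 
    utils.go                                 
    server.yaml                              
    parser.toml                              
    logger.toml                              
                                             
                                             
                                             
                                             
                                             
                                             
                                             
                                             
                                             
                                             
                                             
                                             
                                             
                                             
                                             


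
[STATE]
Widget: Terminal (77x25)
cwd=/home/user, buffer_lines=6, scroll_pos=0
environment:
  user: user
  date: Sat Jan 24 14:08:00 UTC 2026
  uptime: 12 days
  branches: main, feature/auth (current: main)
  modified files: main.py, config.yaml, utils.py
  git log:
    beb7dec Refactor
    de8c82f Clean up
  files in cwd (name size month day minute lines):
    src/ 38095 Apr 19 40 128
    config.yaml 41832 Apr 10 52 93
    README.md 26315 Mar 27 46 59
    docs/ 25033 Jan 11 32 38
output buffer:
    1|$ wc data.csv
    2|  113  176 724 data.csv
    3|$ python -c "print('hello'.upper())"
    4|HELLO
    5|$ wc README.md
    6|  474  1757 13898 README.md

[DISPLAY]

$ wc data.csv                                                                
  113  176 724 data.csv                                                      
$ python -c "print('hello'.upper())"                                         
HELLO                                                                        
$ wc README.md                                                               
  474  1757 13898 README.md                                                  
$ █                                                                          
                                                                             
                                                                             
                                                                             
                                                                             
                                                                             
                                                                             
                                                                             
                                                                             
                                                                             
                                                                             
                                                                             
                                                                             
                                                                             
                                                                             
                                                                             
                                                                             
                                                                             
                                                                             


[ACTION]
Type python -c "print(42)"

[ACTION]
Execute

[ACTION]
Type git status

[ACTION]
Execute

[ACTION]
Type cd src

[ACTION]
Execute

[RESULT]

$ wc data.csv                                                                
  113  176 724 data.csv                                                      
$ python -c "print('hello'.upper())"                                         
HELLO                                                                        
$ wc README.md                                                               
  474  1757 13898 README.md                                                  
$ python -c "print(42)"                                                      
42                                                                           
$ git status                                                                 
On branch main                                                               
Changes not staged for commit:                                               
                                                                             
        modified:   main.py                                                  
        modified:   config.yaml                                              
        modified:   utils.py                                                 
$ cd src                                                                     
                                                                             
$ █                                                                          
                                                                             
                                                                             
                                                                             
                                                                             
                                                                             
                                                                             
                                                                             


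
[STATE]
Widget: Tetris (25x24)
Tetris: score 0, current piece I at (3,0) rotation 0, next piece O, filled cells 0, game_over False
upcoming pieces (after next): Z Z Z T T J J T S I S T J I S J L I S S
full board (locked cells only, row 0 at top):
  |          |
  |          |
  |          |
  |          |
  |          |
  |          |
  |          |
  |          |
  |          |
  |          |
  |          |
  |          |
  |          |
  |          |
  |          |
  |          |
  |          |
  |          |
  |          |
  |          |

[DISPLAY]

   ████   │Next:         
          │▓▓            
          │▓▓            
          │              
          │              
          │              
          │Score:        
          │0             
          │              
          │              
          │              
          │              
          │              
          │              
          │              
          │              
          │              
          │              
          │              
          │              
          │              
          │              
          │              
          │              


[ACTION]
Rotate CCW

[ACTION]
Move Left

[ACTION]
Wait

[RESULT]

          │Next:         
  █       │▓▓            
  █       │▓▓            
  █       │              
  █       │              
          │              
          │Score:        
          │0             
          │              
          │              
          │              
          │              
          │              
          │              
          │              
          │              
          │              
          │              
          │              
          │              
          │              
          │              
          │              
          │              


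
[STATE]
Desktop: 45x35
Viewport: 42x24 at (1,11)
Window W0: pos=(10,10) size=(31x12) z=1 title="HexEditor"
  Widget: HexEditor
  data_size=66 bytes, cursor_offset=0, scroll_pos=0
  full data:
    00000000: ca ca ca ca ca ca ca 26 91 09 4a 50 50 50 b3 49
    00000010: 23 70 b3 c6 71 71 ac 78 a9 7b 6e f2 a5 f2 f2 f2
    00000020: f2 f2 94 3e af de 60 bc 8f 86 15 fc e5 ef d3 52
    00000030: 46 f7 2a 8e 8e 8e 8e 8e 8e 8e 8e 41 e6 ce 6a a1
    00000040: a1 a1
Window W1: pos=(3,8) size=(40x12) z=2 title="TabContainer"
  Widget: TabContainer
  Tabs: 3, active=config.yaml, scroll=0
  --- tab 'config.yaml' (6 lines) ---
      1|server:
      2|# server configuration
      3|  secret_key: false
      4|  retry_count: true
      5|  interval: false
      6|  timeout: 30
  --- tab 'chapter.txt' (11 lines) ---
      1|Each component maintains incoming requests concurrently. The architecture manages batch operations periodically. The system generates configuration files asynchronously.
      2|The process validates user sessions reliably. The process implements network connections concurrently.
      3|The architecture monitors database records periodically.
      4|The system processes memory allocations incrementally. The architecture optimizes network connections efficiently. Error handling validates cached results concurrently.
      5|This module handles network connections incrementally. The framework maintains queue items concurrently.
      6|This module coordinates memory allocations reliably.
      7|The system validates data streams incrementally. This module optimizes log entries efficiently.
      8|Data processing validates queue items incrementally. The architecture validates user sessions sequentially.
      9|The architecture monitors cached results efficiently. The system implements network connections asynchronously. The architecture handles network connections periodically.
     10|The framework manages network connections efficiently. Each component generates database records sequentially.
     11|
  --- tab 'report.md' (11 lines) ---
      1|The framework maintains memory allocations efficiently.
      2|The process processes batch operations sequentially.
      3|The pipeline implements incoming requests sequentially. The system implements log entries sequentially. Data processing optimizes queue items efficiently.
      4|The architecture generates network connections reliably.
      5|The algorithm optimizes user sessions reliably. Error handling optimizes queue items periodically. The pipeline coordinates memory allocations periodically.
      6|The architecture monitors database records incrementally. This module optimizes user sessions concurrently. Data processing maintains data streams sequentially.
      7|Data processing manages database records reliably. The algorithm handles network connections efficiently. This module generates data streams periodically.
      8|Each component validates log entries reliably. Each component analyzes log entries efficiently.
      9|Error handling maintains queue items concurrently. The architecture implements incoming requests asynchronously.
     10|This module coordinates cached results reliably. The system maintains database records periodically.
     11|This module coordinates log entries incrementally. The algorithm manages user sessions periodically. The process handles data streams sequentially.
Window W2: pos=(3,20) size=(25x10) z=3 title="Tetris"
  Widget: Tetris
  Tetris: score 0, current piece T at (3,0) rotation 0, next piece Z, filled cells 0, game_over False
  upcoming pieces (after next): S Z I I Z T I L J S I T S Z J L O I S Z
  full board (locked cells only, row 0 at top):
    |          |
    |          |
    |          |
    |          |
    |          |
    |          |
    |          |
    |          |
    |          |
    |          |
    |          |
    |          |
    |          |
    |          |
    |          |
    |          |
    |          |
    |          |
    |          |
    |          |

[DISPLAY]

  ┃[config.yaml]│ chapter.txt │ report.md┃
  ┃──────────────────────────────────────┃
  ┃server:                               ┃
  ┃# server configuration                ┃
  ┃  secret_key: false                   ┃
  ┃  retry_count: true                   ┃
  ┃  interval: false                     ┃
  ┃  timeout: 30                         ┃
  ┗━━━━━━━━━━━━━━━━━━━━━━━━━━━━━━━━━━━━━━┛
  ┏━━━━━━━━━━━━━━━━━━━━━━━┓            ┃  
  ┃ Tetris                ┃━━━━━━━━━━━━┛  
  ┠───────────────────────┨               
  ┃          │Next:       ┃               
  ┃          │▓▓          ┃               
  ┃          │ ▓▓         ┃               
  ┃          │            ┃               
  ┃          │            ┃               
  ┃          │            ┃               
  ┗━━━━━━━━━━━━━━━━━━━━━━━┛               
                                          
                                          
                                          
                                          
                                          


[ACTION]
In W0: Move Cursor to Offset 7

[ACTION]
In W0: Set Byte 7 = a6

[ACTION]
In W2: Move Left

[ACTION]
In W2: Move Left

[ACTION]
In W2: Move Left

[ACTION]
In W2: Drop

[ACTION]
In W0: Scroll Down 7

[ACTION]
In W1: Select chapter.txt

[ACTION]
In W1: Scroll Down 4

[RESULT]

  ┃ config.yaml │[chapter.txt]│ report.md┃
  ┃──────────────────────────────────────┃
  ┃This module handles network connection┃
  ┃This module coordinates memory allocat┃
  ┃The system validates data streams incr┃
  ┃Data processing validates queue items ┃
  ┃The architecture monitors cached resul┃
  ┃The framework manages network connecti┃
  ┗━━━━━━━━━━━━━━━━━━━━━━━━━━━━━━━━━━━━━━┛
  ┏━━━━━━━━━━━━━━━━━━━━━━━┓            ┃  
  ┃ Tetris                ┃━━━━━━━━━━━━┛  
  ┠───────────────────────┨               
  ┃          │Next:       ┃               
  ┃          │▓▓          ┃               
  ┃          │ ▓▓         ┃               
  ┃          │            ┃               
  ┃          │            ┃               
  ┃          │            ┃               
  ┗━━━━━━━━━━━━━━━━━━━━━━━┛               
                                          
                                          
                                          
                                          
                                          


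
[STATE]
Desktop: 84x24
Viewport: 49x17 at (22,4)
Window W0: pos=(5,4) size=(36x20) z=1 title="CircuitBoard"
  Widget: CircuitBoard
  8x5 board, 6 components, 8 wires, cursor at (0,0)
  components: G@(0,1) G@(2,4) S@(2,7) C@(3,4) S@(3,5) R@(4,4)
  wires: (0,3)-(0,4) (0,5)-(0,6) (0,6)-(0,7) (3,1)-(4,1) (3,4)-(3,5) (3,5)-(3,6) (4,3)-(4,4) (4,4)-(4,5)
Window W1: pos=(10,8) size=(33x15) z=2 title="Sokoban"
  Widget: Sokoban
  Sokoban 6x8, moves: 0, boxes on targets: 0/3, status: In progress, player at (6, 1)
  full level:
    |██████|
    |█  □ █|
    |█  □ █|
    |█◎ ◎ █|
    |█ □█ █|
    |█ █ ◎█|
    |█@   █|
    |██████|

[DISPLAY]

━━━━━━━━━━━━━━━━━━┓                              
                  ┃                              
──────────────────┨                              
 7                ┃                              
━━━━━━━━━━━━━━━━━━━━┓                            
                    ┃                            
────────────────────┨                            
                    ┃                            
                    ┃                            
                    ┃                            
                    ┃                            
                    ┃                            
                    ┃                            
                    ┃                            
                    ┃                            
/3                  ┃                            
                    ┃                            


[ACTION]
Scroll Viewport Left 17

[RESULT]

┏━━━━━━━━━━━━━━━━━━━━━━━━━━━━━━━━━━┓             
┃ CircuitBoard                     ┃             
┠──────────────────────────────────┨             
┃   0 1 2 3 4 5 6 7                ┃             
┃0  [┏━━━━━━━━━━━━━━━━━━━━━━━━━━━━━━━┓           
┃    ┃ Sokoban                       ┃           
┃1   ┠───────────────────────────────┨           
┃    ┃██████                         ┃           
┃2   ┃█  □ █                         ┃           
┃    ┃█  □ █                         ┃           
┃3   ┃█◎ ◎ █                         ┃           
┃    ┃█ □█ █                         ┃           
┃4   ┃█ █ ◎█                         ┃           
┃Curs┃█@   █                         ┃           
┃    ┃██████                         ┃           
┃    ┃Moves: 0  0/3                  ┃           
┃    ┃                               ┃           


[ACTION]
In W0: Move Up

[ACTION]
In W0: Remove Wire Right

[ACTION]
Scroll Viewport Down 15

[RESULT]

┃   0 1 2 3 4 5 6 7                ┃             
┃0  [┏━━━━━━━━━━━━━━━━━━━━━━━━━━━━━━━┓           
┃    ┃ Sokoban                       ┃           
┃1   ┠───────────────────────────────┨           
┃    ┃██████                         ┃           
┃2   ┃█  □ █                         ┃           
┃    ┃█  □ █                         ┃           
┃3   ┃█◎ ◎ █                         ┃           
┃    ┃█ □█ █                         ┃           
┃4   ┃█ █ ◎█                         ┃           
┃Curs┃█@   █                         ┃           
┃    ┃██████                         ┃           
┃    ┃Moves: 0  0/3                  ┃           
┃    ┃                               ┃           
┃    ┃                               ┃           
┃    ┗━━━━━━━━━━━━━━━━━━━━━━━━━━━━━━━┛           
┗━━━━━━━━━━━━━━━━━━━━━━━━━━━━━━━━━━┛             


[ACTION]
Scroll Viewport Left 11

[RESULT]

     ┃   0 1 2 3 4 5 6 7                ┃        
     ┃0  [┏━━━━━━━━━━━━━━━━━━━━━━━━━━━━━━━┓      
     ┃    ┃ Sokoban                       ┃      
     ┃1   ┠───────────────────────────────┨      
     ┃    ┃██████                         ┃      
     ┃2   ┃█  □ █                         ┃      
     ┃    ┃█  □ █                         ┃      
     ┃3   ┃█◎ ◎ █                         ┃      
     ┃    ┃█ □█ █                         ┃      
     ┃4   ┃█ █ ◎█                         ┃      
     ┃Curs┃█@   █                         ┃      
     ┃    ┃██████                         ┃      
     ┃    ┃Moves: 0  0/3                  ┃      
     ┃    ┃                               ┃      
     ┃    ┃                               ┃      
     ┃    ┗━━━━━━━━━━━━━━━━━━━━━━━━━━━━━━━┛      
     ┗━━━━━━━━━━━━━━━━━━━━━━━━━━━━━━━━━━┛        


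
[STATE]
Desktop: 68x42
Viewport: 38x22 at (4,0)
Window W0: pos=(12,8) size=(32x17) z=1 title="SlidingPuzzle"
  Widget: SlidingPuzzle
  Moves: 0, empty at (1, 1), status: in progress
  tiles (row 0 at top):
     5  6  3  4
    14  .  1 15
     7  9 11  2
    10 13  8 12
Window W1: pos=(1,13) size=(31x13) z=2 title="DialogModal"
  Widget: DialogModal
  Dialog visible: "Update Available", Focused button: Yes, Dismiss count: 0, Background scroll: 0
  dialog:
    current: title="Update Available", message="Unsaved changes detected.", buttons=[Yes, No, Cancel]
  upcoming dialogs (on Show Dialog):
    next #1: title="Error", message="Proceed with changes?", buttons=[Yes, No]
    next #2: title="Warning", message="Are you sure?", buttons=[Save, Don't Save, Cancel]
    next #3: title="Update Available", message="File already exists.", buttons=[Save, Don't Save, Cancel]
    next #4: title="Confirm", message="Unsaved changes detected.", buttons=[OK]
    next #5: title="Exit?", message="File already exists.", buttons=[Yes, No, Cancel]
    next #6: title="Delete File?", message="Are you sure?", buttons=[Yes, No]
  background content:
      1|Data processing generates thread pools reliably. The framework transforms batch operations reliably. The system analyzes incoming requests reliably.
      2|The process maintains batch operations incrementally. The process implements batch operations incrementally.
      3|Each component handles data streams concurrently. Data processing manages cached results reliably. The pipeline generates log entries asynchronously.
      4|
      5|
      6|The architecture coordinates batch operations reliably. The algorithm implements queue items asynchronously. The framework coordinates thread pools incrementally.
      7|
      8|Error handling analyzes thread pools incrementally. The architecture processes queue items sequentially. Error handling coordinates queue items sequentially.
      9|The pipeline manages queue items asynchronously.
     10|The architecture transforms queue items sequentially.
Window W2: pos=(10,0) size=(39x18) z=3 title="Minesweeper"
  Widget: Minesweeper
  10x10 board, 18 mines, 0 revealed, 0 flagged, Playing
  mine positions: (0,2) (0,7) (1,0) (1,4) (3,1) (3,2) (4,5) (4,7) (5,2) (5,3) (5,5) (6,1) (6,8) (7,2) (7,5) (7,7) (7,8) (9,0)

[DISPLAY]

      ┏━━━━━━━━━━━━━━━━━━━━━━━━━━━━━━━
      ┃ Minesweeper                   
      ┠───────────────────────────────
      ┃■■■■■■■■■■                     
      ┃■■■■■■■■■■                     
      ┃■■■■■■■■■■                     
      ┃■■■■■■■■■■                     
      ┃■■■■■■■■■■                     
      ┃■■■■■■■■■■                     
      ┃■■■■■■■■■■                     
      ┃■■■■■■■■■■                     
      ┃■■■■■■■■■■                     
      ┃■■■■■■■■■■                     
━━━━━━┃                               
ialogM┃                               
──────┃                               
ta pro┃                               
e proc┗━━━━━━━━━━━━━━━━━━━━━━━━━━━━━━━
┌───────────────────────┐ s┃ │        
│    Update Available   │  ┃─┘        
│Unsaved changes detecte│  ┃          
│  [Yes]  No   Cancel   │s ┃          


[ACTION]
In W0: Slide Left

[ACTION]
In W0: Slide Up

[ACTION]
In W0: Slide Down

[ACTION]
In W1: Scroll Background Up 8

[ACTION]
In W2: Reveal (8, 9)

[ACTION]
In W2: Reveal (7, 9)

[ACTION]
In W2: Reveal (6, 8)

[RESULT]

      ┏━━━━━━━━━━━━━━━━━━━━━━━━━━━━━━━
      ┃ Minesweeper                   
      ┠───────────────────────────────
      ┃■■✹■■■■✹■■                     
      ┃✹■■■✹■■■■■                     
      ┃■■■■■■■■■■                     
      ┃■✹✹■■■■■■■                     
      ┃■■■■■✹■✹■■                     
      ┃■■✹✹■✹■■■■                     
      ┃■✹■■■■■■✹■                     
      ┃■■✹■■✹■✹✹2                     
      ┃■■■■■■■■■1                     
      ┃✹■■■■■■■■■                     
━━━━━━┃                               
ialogM┃                               
──────┃                               
ta pro┃                               
e proc┗━━━━━━━━━━━━━━━━━━━━━━━━━━━━━━━
┌───────────────────────┐ s┃ │        
│    Update Available   │  ┃─┘        
│Unsaved changes detecte│  ┃          
│  [Yes]  No   Cancel   │s ┃          


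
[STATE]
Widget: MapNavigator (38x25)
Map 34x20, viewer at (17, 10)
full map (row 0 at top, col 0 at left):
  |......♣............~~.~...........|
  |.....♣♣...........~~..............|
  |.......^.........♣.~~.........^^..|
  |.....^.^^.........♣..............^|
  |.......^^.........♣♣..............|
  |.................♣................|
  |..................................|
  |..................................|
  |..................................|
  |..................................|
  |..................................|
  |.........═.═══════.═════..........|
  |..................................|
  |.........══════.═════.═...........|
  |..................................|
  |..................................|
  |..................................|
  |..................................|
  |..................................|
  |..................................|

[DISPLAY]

                                      
                                      
  ......♣............~~.~...........  
  .....♣♣...........~~..............  
  .......^.........♣.~~.........^^..  
  .....^.^^.........♣..............^  
  .......^^.........♣♣..............  
  .................♣................  
  ..................................  
  ..................................  
  ..................................  
  ..................................  
  .................@................  
  .........═.═══════.═════..........  
  ..................................  
  .........══════.═════.═...........  
  ..................................  
  ..................................  
  ..................................  
  ..................................  
  ..................................  
  ..................................  
                                      
                                      
                                      


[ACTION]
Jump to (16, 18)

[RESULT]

   .................................. 
   .................................. 
   .................................. 
   .................................. 
   .................................. 
   .........═.═══════.═════.......... 
   .................................. 
   .........══════.═════.═........... 
   .................................. 
   .................................. 
   .................................. 
   .................................. 
   ................@................. 
   .................................. 
                                      
                                      
                                      
                                      
                                      
                                      
                                      
                                      
                                      
                                      
                                      


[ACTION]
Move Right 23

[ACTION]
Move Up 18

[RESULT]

                                      
                                      
                                      
                                      
                                      
                                      
                                      
                                      
                                      
                                      
                                      
                                      
.....~~.~..........@                  
....~~..............                  
...♣.~~.........^^..                  
....♣..............^                  
....♣♣..............                  
...♣................                  
....................                  
....................                  
....................                  
....................                  
....................                  
════.═════..........                  
....................                  


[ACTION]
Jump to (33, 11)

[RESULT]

                                      
.....~~.~...........                  
....~~..............                  
...♣.~~.........^^..                  
....♣..............^                  
....♣♣..............                  
...♣................                  
....................                  
....................                  
....................                  
....................                  
....................                  
════.═════.........@                  
....................                  
═.═════.═...........                  
....................                  
....................                  
....................                  
....................                  
....................                  
....................                  
                                      
                                      
                                      
                                      


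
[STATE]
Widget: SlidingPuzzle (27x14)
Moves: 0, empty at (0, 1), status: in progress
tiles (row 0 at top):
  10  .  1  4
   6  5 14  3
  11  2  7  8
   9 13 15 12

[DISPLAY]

┌────┬────┬────┬────┐      
│ 10 │    │  1 │  4 │      
├────┼────┼────┼────┤      
│  6 │  5 │ 14 │  3 │      
├────┼────┼────┼────┤      
│ 11 │  2 │  7 │  8 │      
├────┼────┼────┼────┤      
│  9 │ 13 │ 15 │ 12 │      
└────┴────┴────┴────┘      
Moves: 0                   
                           
                           
                           
                           


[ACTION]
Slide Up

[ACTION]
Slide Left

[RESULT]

┌────┬────┬────┬────┐      
│ 10 │  5 │  1 │  4 │      
├────┼────┼────┼────┤      
│  6 │ 14 │    │  3 │      
├────┼────┼────┼────┤      
│ 11 │  2 │  7 │  8 │      
├────┼────┼────┼────┤      
│  9 │ 13 │ 15 │ 12 │      
└────┴────┴────┴────┘      
Moves: 2                   
                           
                           
                           
                           


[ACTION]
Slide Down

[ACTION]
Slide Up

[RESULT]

┌────┬────┬────┬────┐      
│ 10 │  5 │  1 │  4 │      
├────┼────┼────┼────┤      
│  6 │ 14 │    │  3 │      
├────┼────┼────┼────┤      
│ 11 │  2 │  7 │  8 │      
├────┼────┼────┼────┤      
│  9 │ 13 │ 15 │ 12 │      
└────┴────┴────┴────┘      
Moves: 4                   
                           
                           
                           
                           


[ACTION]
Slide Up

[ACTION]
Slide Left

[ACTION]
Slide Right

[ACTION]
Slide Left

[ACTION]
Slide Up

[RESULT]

┌────┬────┬────┬────┐      
│ 10 │  5 │  1 │  4 │      
├────┼────┼────┼────┤      
│  6 │ 14 │  7 │  3 │      
├────┼────┼────┼────┤      
│ 11 │  2 │  8 │ 12 │      
├────┼────┼────┼────┤      
│  9 │ 13 │ 15 │    │      
└────┴────┴────┴────┘      
Moves: 9                   
                           
                           
                           
                           


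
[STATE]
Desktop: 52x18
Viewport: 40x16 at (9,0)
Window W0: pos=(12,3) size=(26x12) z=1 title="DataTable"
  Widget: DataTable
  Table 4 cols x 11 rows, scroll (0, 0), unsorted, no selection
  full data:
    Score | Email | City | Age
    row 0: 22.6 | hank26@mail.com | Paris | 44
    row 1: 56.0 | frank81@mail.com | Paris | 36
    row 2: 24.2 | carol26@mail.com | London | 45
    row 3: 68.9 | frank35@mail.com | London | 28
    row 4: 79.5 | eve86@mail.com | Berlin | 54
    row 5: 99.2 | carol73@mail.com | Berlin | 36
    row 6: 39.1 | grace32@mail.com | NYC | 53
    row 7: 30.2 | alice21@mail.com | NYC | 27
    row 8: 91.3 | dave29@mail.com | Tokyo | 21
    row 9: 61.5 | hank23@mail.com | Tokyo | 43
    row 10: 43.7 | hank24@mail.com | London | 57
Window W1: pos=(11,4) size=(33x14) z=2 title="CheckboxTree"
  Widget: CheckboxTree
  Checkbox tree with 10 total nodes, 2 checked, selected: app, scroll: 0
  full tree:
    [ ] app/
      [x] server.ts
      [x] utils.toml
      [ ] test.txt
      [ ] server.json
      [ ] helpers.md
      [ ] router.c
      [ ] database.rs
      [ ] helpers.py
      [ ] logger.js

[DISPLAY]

                                        
                                        
                                        
   ┏━━━━━━━━━━━━━━━━━━━━━━━━┓           
  ┏━━━━━━━━━━━━━━━━━━━━━━━━━━━━━━━┓     
  ┃ CheckboxTree                  ┃     
  ┠───────────────────────────────┨     
  ┃>[-] app/                      ┃     
  ┃   [x] server.ts               ┃     
  ┃   [x] utils.toml              ┃     
  ┃   [ ] test.txt                ┃     
  ┃   [ ] server.json             ┃     
  ┃   [ ] helpers.md              ┃     
  ┃   [ ] router.c                ┃     
  ┃   [ ] database.rs             ┃     
  ┃   [ ] helpers.py              ┃     


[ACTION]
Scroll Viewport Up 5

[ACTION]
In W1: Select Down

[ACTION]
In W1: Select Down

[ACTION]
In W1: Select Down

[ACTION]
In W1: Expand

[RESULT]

                                        
                                        
                                        
   ┏━━━━━━━━━━━━━━━━━━━━━━━━┓           
  ┏━━━━━━━━━━━━━━━━━━━━━━━━━━━━━━━┓     
  ┃ CheckboxTree                  ┃     
  ┠───────────────────────────────┨     
  ┃ [-] app/                      ┃     
  ┃   [x] server.ts               ┃     
  ┃   [x] utils.toml              ┃     
  ┃>  [ ] test.txt                ┃     
  ┃   [ ] server.json             ┃     
  ┃   [ ] helpers.md              ┃     
  ┃   [ ] router.c                ┃     
  ┃   [ ] database.rs             ┃     
  ┃   [ ] helpers.py              ┃     
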